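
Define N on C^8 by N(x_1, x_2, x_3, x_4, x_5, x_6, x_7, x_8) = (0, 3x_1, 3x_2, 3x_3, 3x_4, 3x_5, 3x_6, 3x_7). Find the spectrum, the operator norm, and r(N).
sigma(N) = {0}; ||N|| = 3; r(N) = 0. (N is nilpotent with N^8 = 0.)

On C^8, N is a strictly lower-triangular matrix with 3 on the subdiagonal and zeros elsewhere, so its characteristic polynomial is lambda^8 and every eigenvalue is 0: sigma(N) = {0}. For the operator norm, N e_i = 3e_{i+1} for i = 1, ..., 7 and N e_8 = 0, so the singular values of N are 3 (with multiplicity 7) and 0; hence ||N|| = 3. The spectral radius r(N) = max|lambda| = 0. Note ||N|| > r(N) — characteristic of non-normal nilpotent operators. Indeed N^8 = 0.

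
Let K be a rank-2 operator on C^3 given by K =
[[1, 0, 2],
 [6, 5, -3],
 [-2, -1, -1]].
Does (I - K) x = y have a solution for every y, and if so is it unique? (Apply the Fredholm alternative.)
(I - K) is invertible (det(I - K) = -4 ≠ 0), so for every y in C^3 the equation (I - K) x = y has a unique solution.

K has rank 2 and factors as K = U V^T = u1 v1^T + u2 v2^T with u1 = (1, 1, -1), v1 = (3, 2, 0), u2 = (-2, 3, 1), v2 = (1, 1, -1) (multiplying out reproduces the displayed K). The nonzero eigenvalues of U V^T coincide with those of the 2 x 2 matrix G = V^T U = [[v1·u1, v1·u2], [v2·u1, v2·u2]] = [[5, 0], [3, 0]], and by the Sylvester determinant identity det(I_3 - U V^T) = det(I_2 - V^T U) = det([[-4, 0], [-3, 1]]) = (-4)(1) - (0)(-3) = -4. (Direct check: I - K =
[[0, 0, -2],
 [-6, -4, 3],
 [2, 1, 2]]
has determinant -4.) The finite-dimensional Fredholm alternative says: either (I - K) is invertible, or ker(I - K) ≠ {0} and then range(I - K) = ker((I - K)^*)^⊥, with dim ker(I - K) = dim ker((I - K)^*). Since det(I - K) ≠ 0, 1 is not an eigenvalue of K and ker(I - K) = {0}, so we are in the first case: for every y there is a unique x = (I - K)^(-1) y. (Explicitly, by the Woodbury identity, (I - U V^T)^(-1) = I + U (I_2 - G)^(-1) V^T.)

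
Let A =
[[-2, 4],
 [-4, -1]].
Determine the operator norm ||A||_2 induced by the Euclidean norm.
||A||_2 = sqrt((37 + sqrt(73))/2) ≈ 4.772 (= sqrt(largest eigenvalue of A^T A))

||A||_2 = sigma_max(A) = sqrt(lambda_max(A^T A)). Form the symmetric matrix M = A^T A =
[[20, -4],
 [-4, 17]].
Its characteristic polynomial (trace, determinant of M give the coefficients) is
  p(λ) = det(λ I - M) = λ^2 - 37λ + 324.
For λ^2 - 37λ + 324 the discriminant is 73. It is nonnegative but not a perfect square, so the roots are real and irrational: λ = (37 ± sqrt(73))/2 ≈ 22.772, 14.228.
So the eigenvalues of A^T A are ≈ 14.228, 22.772 (all ≥ 0, as they must be for A^T A). The largest is λ_max = (37 + sqrt(73))/2 ≈ 22.772, hence ||A||_2 = sqrt(λ_max) = sqrt((37 + sqrt(73))/2) ≈ 4.772.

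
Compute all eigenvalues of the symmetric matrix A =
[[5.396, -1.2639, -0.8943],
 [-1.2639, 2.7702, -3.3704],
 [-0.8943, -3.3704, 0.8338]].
sigma(A) ≈ {-2, 5, 6}

A is real symmetric, so its spectrum consists of real eigenvalues. Expanding the characteristic polynomial of the displayed matrix gives
  det(λ I - A) = p(λ) = λ^3 + (-9)λ^2 + (8)λ + (60).
Solving p(λ) = 0 yields eigenvalues ≈ -2, 5, 6. (A is shown rounded to 4 decimals, so these recover the underlying integer eigenvalues to within that precision.)
Verification: the trace of A = 9 equals the sum of eigenvalues 9, and det(A) ≈ -59.9994 matches the eigenvalue product -60.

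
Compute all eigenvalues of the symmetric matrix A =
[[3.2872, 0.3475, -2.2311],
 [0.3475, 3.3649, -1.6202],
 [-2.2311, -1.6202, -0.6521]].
sigma(A) ≈ {-2, 3, 5}

A is real symmetric, so its spectrum consists of real eigenvalues. Expanding the characteristic polynomial of the displayed matrix gives
  det(λ I - A) = p(λ) = λ^3 + (-6)λ^2 + (-1)λ + (30).
Solving p(λ) = 0 yields eigenvalues ≈ -2, 3, 5. (A is shown rounded to 4 decimals, so these recover the underlying integer eigenvalues to within that precision.)
Verification: the trace of A = 6 equals the sum of eigenvalues 6, and det(A) ≈ -30.0008 matches the eigenvalue product -30.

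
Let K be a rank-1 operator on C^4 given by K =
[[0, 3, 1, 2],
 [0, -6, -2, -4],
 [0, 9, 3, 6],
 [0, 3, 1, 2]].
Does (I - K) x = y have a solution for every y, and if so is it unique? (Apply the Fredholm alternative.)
(I - K) is invertible (det(I - K) = 2 ≠ 0), so for every y in C^4 the equation (I - K) x = y has a unique solution.

K has rank 1, so it is an outer product K = u v^T: every row of K is a multiple of one row vector. Reading off the entries, u = (1, -2, 3, 1) and v = (0, 3, 1, 2) (row i of K equals u_i·v^T). A rank-one matrix u v^T satisfies K u = u (v·u) and kills the (3)-dimensional subspace v^⊥, so its characteristic polynomial is lambda^3 (lambda - v·u) with v·u = tr K = -1. Hence the eigenvalues of I - K are 1 (multiplicity 3) and 1 - (-1) = 2, so det(I - K) = 2. (Direct check: I - K =
[[1, -3, -1, -2],
 [0, 7, 2, 4],
 [0, -9, -2, -6],
 [0, -3, -1, -1]]
has determinant 2.) The finite-dimensional Fredholm alternative says: either (I - K) is invertible, or ker(I - K) ≠ {0} and then range(I - K) = ker((I - K)^*)^⊥, with dim ker(I - K) = dim ker((I - K)^*). Since det(I - K) ≠ 0, 1 is not an eigenvalue of K and ker(I - K) = {0}, so we are in the first case: for every y there is a unique x = (I - K)^(-1) y. Explicitly, by the Sherman–Morrison formula, (I - u v^T)^(-1) = I + u v^T/(1 - v·u), i.e. (I - K)^(-1) = I + K/(2).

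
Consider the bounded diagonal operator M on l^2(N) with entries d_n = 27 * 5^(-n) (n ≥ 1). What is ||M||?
||M|| = 27/5 (attained at n = 1)

For M diagonal, ||M|| = sup_n |d_n|. The sequence d_n = 27 * 5^(-n) is positive and strictly decreasing (ratio 5^(-1) < 1), so the supremum is d_1 = 27/5. Hence ||M|| = 27/5.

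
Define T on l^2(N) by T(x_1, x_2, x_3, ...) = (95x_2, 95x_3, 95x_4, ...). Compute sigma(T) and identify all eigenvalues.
sigma(T) = closed disk {z in C : |z| ≤ 95}; sigma_p(T) = open disk {z in C : |z| < 95}

Note T = 95·V where V is the unit left shift (V x)_k = x_{k+1}; so sigma(T) = 95·sigma(V) and ||T|| = 95||V||. ||T x||^2 = 9025sum_{k≥2} |x_k|^2 ≤ 9025||x||^2, with equality on {x : x_1 = 0}, so ||T|| = 95. For any lambda with |lambda| < 95, set r = lambda/95 (|r| < 1); the vector x = (1, r, r^2, ...) is in l^2 and satisfies T x = 95(r, r^2, ...) = lambda x, so lambda is an eigenvalue. On the boundary |lambda| = 95 the geometric series diverges, so no l^2 eigenvector exists, but these lambda lie in the approximate point spectrum. Hence sigma(T) is the closed disk of radius 95 and sigma_p(T) is the open disk.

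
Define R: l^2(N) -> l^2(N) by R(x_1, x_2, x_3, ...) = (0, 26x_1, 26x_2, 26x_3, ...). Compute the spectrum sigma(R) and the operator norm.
sigma(R) = closed disk {z in C : |z| ≤ 26}; ||R|| = 26

Note R = 26·U where U is the unit right shift (U x)_k = x_{k-1} (with x_0 := 0); so ||R|| = 26||U|| and sigma(R) = 26·sigma(U). ||R x||^2 = sum_{k≥1} |26x_k|^2 = 676||x||^2, so ||R|| = 26 and sigma(R) ⊂ {|z| ≤ 26}. For any |lambda| < 26, the equation (R - lambda I) x = 0 forces x_1 = 0, then 26x_k = lambda x_{k+1} ⇒ x = 0, so R has no eigenvalues. But (R - lambda I) is not surjective for |lambda| < 26: solving (R - lambda I) x = e_1 would require x_n proportional to (lambda/26)^(-n), which is not in l^2. So every |lambda| < 26 lies in the residual spectrum. The boundary |lambda| = 26 is in the approximate point spectrum (the spectrum is closed). Hence sigma(R) is the closed disk of radius 26.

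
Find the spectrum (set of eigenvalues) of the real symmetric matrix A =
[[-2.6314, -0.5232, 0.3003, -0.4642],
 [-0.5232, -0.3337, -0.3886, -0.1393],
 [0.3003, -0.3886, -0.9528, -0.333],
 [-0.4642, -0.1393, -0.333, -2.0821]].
sigma(A) ≈ {-3, -2, -1, 0}

A is real symmetric, so its spectrum consists of real eigenvalues. Expanding the characteristic polynomial of the displayed matrix gives
  det(λ I - A) = p(λ) = λ^4 + (6)λ^3 + (11)λ^2 + (6)λ + (0).
Solving p(λ) = 0 yields eigenvalues ≈ -3, -2, -1, 0. (A is shown rounded to 4 decimals, so these recover the underlying integer eigenvalues to within that precision.)
Verification: the trace of A = -6 equals the sum of eigenvalues -6, and det(A) ≈ -0.0000 matches the eigenvalue product 0.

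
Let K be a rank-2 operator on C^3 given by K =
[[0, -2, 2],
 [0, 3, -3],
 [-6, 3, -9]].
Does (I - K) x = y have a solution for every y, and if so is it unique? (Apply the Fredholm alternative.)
(I - K) is invertible (det(I - K) = 1 ≠ 0), so for every y in C^3 the equation (I - K) x = y has a unique solution.

K has rank 2 and factors as K = U V^T = u1 v1^T + u2 v2^T with u1 = (2, -3, 0), v1 = (-2, 0, -2), u2 = (-2, 3, 3), v2 = (-2, 1, -3) (multiplying out reproduces the displayed K). The nonzero eigenvalues of U V^T coincide with those of the 2 x 2 matrix G = V^T U = [[v1·u1, v1·u2], [v2·u1, v2·u2]] = [[-4, -2], [-7, -2]], and by the Sylvester determinant identity det(I_3 - U V^T) = det(I_2 - V^T U) = det([[5, 2], [7, 3]]) = (5)(3) - (2)(7) = 1. (Direct check: I - K =
[[1, 2, -2],
 [0, -2, 3],
 [6, -3, 10]]
has determinant 1.) The finite-dimensional Fredholm alternative says: either (I - K) is invertible, or ker(I - K) ≠ {0} and then range(I - K) = ker((I - K)^*)^⊥, with dim ker(I - K) = dim ker((I - K)^*). Since det(I - K) ≠ 0, 1 is not an eigenvalue of K and ker(I - K) = {0}, so we are in the first case: for every y there is a unique x = (I - K)^(-1) y. (Explicitly, by the Woodbury identity, (I - U V^T)^(-1) = I + U (I_2 - G)^(-1) V^T.)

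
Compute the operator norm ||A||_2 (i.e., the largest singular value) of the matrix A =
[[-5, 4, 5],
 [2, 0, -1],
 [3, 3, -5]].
||A||_2 ≈ 9.428 (= sqrt(largest eigenvalue of A^T A))

||A||_2 = sigma_max(A) = sqrt(lambda_max(A^T A)). Form the symmetric matrix M = A^T A =
[[38, -11, -42],
 [-11, 25, 5],
 [-42, 5, 51]].
Its characteristic polynomial (trace, sum of principal 2x2 minors, determinant of M give the coefficients) is
  p(λ) = det(λ I - M) = λ^3 - 114λ^2 + 2253λ - 1849.
No integer candidate from the rational root theorem (±divisors of 1849) is a root, so the roots are irrational. The cubic discriminant is Δ = 17721228249 > 0, so there are three distinct real roots. p(0) = -1849 and p(1) = 291 have opposite signs, so a root lies in (0, 1); Newton's method refines it to λ ≈ 0.8576. p(24) = 383 and p(25) = -1149 have opposite signs, so a root lies in (24, 25); Newton's method refines it to λ ≈ 24.2551. p(88) = -4929 and p(89) = 643 have opposite signs, so a root lies in (88, 89); Newton's method refines it to λ ≈ 88.8873. Check (Vieta): the three roots sum to 114, matching tr M = 114.
So the eigenvalues of A^T A are ≈ 0.8576, 24.2551, 88.8873 (all ≥ 0, as they must be for A^T A). The largest is λ_max ≈ 88.8873, hence ||A||_2 = sqrt(λ_max) ≈ 9.428.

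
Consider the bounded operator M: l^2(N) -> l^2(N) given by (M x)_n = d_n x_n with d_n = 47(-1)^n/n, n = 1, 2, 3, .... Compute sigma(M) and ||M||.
sigma(M) = {47(-1)^n/n : n ≥ 1} ∪ {0}; ||M|| = 47

A bounded diagonal operator on l^2 with diagonal entries d_n has spectrum equal to the closure of {d_n : n ≥ 1}: every d_n is an eigenvalue (with eigenvector e_n), so {d_n} ⊂ sigma(M); the spectrum is closed, so its closure is too; and for lambda not in the closure, (M - lambda I) has bounded inverse (the diagonal entries 1/(d_n - lambda) are bounded). For our sequence d_n = 47(-1)^n/n, n = 1, 2, 3, ...:
  - {d_n} = {47(-1)^n/n : n ≥ 1}; the only limit point is 0
  - closure = {47(-1)^n/n : n ≥ 1} ∪ {0}
For the norm: a diagonal operator has ||M|| = sup_n |d_n|. Here |d_n| = 47/n is decreasing, so sup_n |d_n| = |d_1| = 47. So ||M|| = 47.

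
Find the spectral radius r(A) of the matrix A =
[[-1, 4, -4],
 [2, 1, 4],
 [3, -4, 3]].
r(A) ≈ 4.2637

The eigenvalues of A are the roots of its characteristic polynomial. With M = A (coefficients from the trace, the sum of principal 2x2 minors, and det A):
  p(λ) = det(λ I - M) = λ^3 - 3λ^2 + 19λ - 49.
No integer candidate from the rational root theorem (±divisors of 49) is a root, so the roots are irrational. The cubic discriminant is Δ = -44032 < 0, so there is one real root and a complex-conjugate pair. p(2) = -15 and p(3) = 8 have opposite signs, so a root lies in (2, 3); Newton's method refines it to λ ≈ 2.6954. Dividing out (λ - (2.6954)) leaves approximately λ^2 - 0.3046λ + 18.179. For λ^2 - 0.3046λ + 18.179 the discriminant is -72.6233. It is negative, so the remaining roots are the complex-conjugate pair λ ≈ 0.1523 ± 4.261i. Their product equals the constant term, so |λ|^2 ≈ 18.179 and |λ| ≈ 4.2637.
Thus the eigenvalues (to 4 decimals) are 2.6954 (modulus 2.6954); 0.1523 ± 4.261i (modulus 4.2637). The spectral radius is the largest modulus: r(A) ≈ 4.2637. (Cross-check: r(A) ≤ ||A||_2 ≈ 8.495; equality holds whenever A is normal, though it can also hold for some non-normal A.)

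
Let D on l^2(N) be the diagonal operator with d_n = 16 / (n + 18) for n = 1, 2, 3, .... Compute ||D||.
||D|| = 16/19 (attained at n = 1)

For D diagonal, ||D|| = sup_n |d_n| = sup_n 16/(n + 18). This is positive and strictly decreasing in n, so the supremum is attained at n = 1: d_1 = 16/(1 + 18) = 16/19. Hence ||D|| = 16/19.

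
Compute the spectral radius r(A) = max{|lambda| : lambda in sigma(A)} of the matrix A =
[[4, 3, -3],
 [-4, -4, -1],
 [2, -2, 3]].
r(A) ≈ 4.6651

The eigenvalues of A are the roots of its characteristic polynomial. With M = A (coefficients from the trace, the sum of principal 2x2 minors, and det A):
  p(λ) = det(λ I - M) = λ^3 - 3λ^2 + 74.
No integer candidate from the rational root theorem (±divisors of 74) is a root, so the roots are irrational. The cubic discriminant is Δ = -139860 < 0, so there is one real root and a complex-conjugate pair. p(-4) = -38 and p(-3) = 20 have opposite signs, so a root lies in (-4, -3); Newton's method refines it to λ ≈ -3.4003. Dividing out (λ - (-3.4003)) leaves approximately λ^2 - 6.4003λ + 21.7628. For λ^2 - 6.4003λ + 21.7628 the discriminant is -46.0877. It is negative, so the remaining roots are the complex-conjugate pair λ ≈ 3.2001 ± 3.3944i. Their product equals the constant term, so |λ|^2 ≈ 21.7628 and |λ| ≈ 4.6651.
Thus the eigenvalues (to 4 decimals) are -3.4003 (modulus 3.4003); 3.2001 ± 3.3944i (modulus 4.6651). The spectral radius is the largest modulus: r(A) ≈ 4.6651. (Cross-check: r(A) ≤ ||A||_2 ≈ 7.6623; equality holds whenever A is normal, though it can also hold for some non-normal A.)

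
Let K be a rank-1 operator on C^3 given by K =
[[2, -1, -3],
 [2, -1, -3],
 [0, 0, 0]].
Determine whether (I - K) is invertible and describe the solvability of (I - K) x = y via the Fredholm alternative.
(I - K) is singular (det(I - K) = 0, i.e. 1 ∈ sigma(K)). (I - K) x = y is solvable iff y ⊥ ker((I - K)^*) = span{(2, -1, -3)}, i.e. iff 2y_1 - y_2 - 3y_3 = 0. When solvable, the solutions are x = y + c·(1, 1, 0), c arbitrary (ker(I - K) = span{(1, 1, 0)}, dimension 1).

K has rank 1, so it is an outer product K = u v^T: every row of K is a multiple of one row vector. Reading off the entries, u = (1, 1, 0) and v = (2, -1, -3) (row i of K equals u_i·v^T). A rank-one matrix u v^T satisfies K u = u (v·u) and kills the (2)-dimensional subspace v^⊥, so its characteristic polynomial is lambda^2 (lambda - v·u) with v·u = tr K = 1. Hence the eigenvalues of I - K are 1 (multiplicity 2) and 1 - (1) = 0, so det(I - K) = 0. (Direct check: I - K =
[[-1, 1, 3],
 [-2, 2, 3],
 [0, 0, 1]]
has determinant 0.) So 1 is an eigenvalue of K and (I - K) is not invertible. The finite-dimensional Fredholm alternative says: either (I - K) is invertible, or ker(I - K) ≠ {0} and then range(I - K) = ker((I - K)^*)^⊥, with dim ker(I - K) = dim ker((I - K)^*). We are in the second case, so we need both kernels. Kernel of I - K: (I - K) u = u - u (v·u) = u - u = 0, so ker(I - K) = span{u} = span{(1, 1, 0)} (it is exactly 1-dimensional because rank(I - K) = 2). Kernel of the adjoint: K is real, so (I - K)^* = I - K^T = I - v u^T, and (I - v u^T) v = v - v (u·v) = 0; hence ker((I - K)^*) = span{v} = span{(2, -1, -3)}. Therefore (I - K) x = y is solvable iff <y, v> = 0, i.e. iff 2y_1 - y_2 - 3y_3 = 0. When this holds, K y = u (v·y) = 0, so (I - K) y = y and x = y is a particular solution; the full solution set is the line x = y + c·u = y + c·(1, 1, 0), c ∈ C.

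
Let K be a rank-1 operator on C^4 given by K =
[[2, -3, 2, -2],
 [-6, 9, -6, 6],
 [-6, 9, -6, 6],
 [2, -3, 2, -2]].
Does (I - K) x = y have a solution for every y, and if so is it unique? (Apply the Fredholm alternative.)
(I - K) is invertible (det(I - K) = -2 ≠ 0), so for every y in C^4 the equation (I - K) x = y has a unique solution.

K has rank 1, so it is an outer product K = u v^T: every row of K is a multiple of one row vector. Reading off the entries, u = (-1, 3, 3, -1) and v = (-2, 3, -2, 2) (row i of K equals u_i·v^T). A rank-one matrix u v^T satisfies K u = u (v·u) and kills the (3)-dimensional subspace v^⊥, so its characteristic polynomial is lambda^3 (lambda - v·u) with v·u = tr K = 3. Hence the eigenvalues of I - K are 1 (multiplicity 3) and 1 - (3) = -2, so det(I - K) = -2. (Direct check: I - K =
[[-1, 3, -2, 2],
 [6, -8, 6, -6],
 [6, -9, 7, -6],
 [-2, 3, -2, 3]]
has determinant -2.) The finite-dimensional Fredholm alternative says: either (I - K) is invertible, or ker(I - K) ≠ {0} and then range(I - K) = ker((I - K)^*)^⊥, with dim ker(I - K) = dim ker((I - K)^*). Since det(I - K) ≠ 0, 1 is not an eigenvalue of K and ker(I - K) = {0}, so we are in the first case: for every y there is a unique x = (I - K)^(-1) y. Explicitly, by the Sherman–Morrison formula, (I - u v^T)^(-1) = I + u v^T/(1 - v·u), i.e. (I - K)^(-1) = I + K/(-2).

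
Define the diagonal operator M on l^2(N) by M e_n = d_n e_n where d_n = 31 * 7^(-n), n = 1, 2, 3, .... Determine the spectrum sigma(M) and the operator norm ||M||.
sigma(M) = {31 * 7^(-n) : n ≥ 1} ∪ {0}; ||M|| = 31/7

A bounded diagonal operator on l^2 with diagonal entries d_n has spectrum equal to the closure of {d_n : n ≥ 1}: every d_n is an eigenvalue (with eigenvector e_n), so {d_n} ⊂ sigma(M); the spectrum is closed, so its closure is too; and for lambda not in the closure, (M - lambda I) has bounded inverse (the diagonal entries 1/(d_n - lambda) are bounded). For our sequence d_n = 31 * 7^(-n), n = 1, 2, 3, ...:
  - {d_n} = {31 * 7^(-n) : n ≥ 1}; the only limit point is 0
  - closure = {31 * 7^(-n) : n ≥ 1} ∪ {0}
For the norm: a diagonal operator has ||M|| = sup_n |d_n|. Here d_n = 31 * 7^(-n) is positive and decreasing, so sup_n |d_n| = d_1 = 31/7. So ||M|| = 31/7.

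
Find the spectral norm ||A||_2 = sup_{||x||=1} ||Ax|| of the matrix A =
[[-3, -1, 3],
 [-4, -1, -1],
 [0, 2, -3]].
||A||_2 ≈ 5.6434 (= sqrt(largest eigenvalue of A^T A))

||A||_2 = sigma_max(A) = sqrt(lambda_max(A^T A)). Form the symmetric matrix M = A^T A =
[[25, 7, -5],
 [7, 6, -8],
 [-5, -8, 19]].
Its characteristic polynomial (trace, sum of principal 2x2 minors, determinant of M give the coefficients) is
  p(λ) = det(λ I - M) = λ^3 - 50λ^2 + 601λ - 729.
No integer candidate from the rational root theorem (±divisors of 729) is a root, so the roots are irrational. The cubic discriminant is Δ = 50142489 > 0, so there are three distinct real roots. p(1) = -177 and p(2) = 281 have opposite signs, so a root lies in (1, 2); Newton's method refines it to λ ≈ 1.3634. p(16) = 183 and p(17) = -49 have opposite signs, so a root lies in (16, 17); Newton's method refines it to λ ≈ 16.7889. p(31) = -357 and p(32) = 71 have opposite signs, so a root lies in (31, 32); Newton's method refines it to λ ≈ 31.8476. Check (Vieta): the three roots sum to 50, matching tr M = 50.
So the eigenvalues of A^T A are ≈ 1.3634, 16.7889, 31.8476 (all ≥ 0, as they must be for A^T A). The largest is λ_max ≈ 31.8476, hence ||A||_2 = sqrt(λ_max) ≈ 5.6434.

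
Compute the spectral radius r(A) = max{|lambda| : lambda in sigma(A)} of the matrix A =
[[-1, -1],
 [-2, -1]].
r(A) = (2 + sqrt(8))/2 ≈ 2.4142

The eigenvalues of A are the roots of its characteristic polynomial. With M = A (coefficients from the trace and determinant):
  p(λ) = det(λ I - M) = λ^2 + 2λ - 1.
For λ^2 + 2λ - 1 the discriminant is 8. It is nonnegative but not a perfect square, so the roots are real and irrational: λ = (-2 ± sqrt(8))/2 ≈ 0.4142, -2.4142.
Thus the eigenvalues (to 4 decimals) are 0.4142 (modulus 0.4142); -2.4142 (modulus 2.4142). The spectral radius is the largest modulus: r(A) = (2 + sqrt(8))/2 ≈ 2.4142. (Cross-check: r(A) ≤ ||A||_2 ≈ 2.618; equality holds whenever A is normal, though it can also hold for some non-normal A.)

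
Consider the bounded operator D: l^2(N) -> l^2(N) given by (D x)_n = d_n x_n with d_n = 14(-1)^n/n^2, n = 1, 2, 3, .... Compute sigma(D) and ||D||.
sigma(D) = {14(-1)^n/n^2 : n ≥ 1} ∪ {0}; ||D|| = 14

A bounded diagonal operator on l^2 with diagonal entries d_n has spectrum equal to the closure of {d_n : n ≥ 1}: every d_n is an eigenvalue (with eigenvector e_n), so {d_n} ⊂ sigma(D); the spectrum is closed, so its closure is too; and for lambda not in the closure, (D - lambda I) has bounded inverse (the diagonal entries 1/(d_n - lambda) are bounded). For our sequence d_n = 14(-1)^n/n^2, n = 1, 2, 3, ...:
  - {d_n} = {14(-1)^n/n^2 : n ≥ 1}; the only limit point is 0
  - closure = {14(-1)^n/n^2 : n ≥ 1} ∪ {0}
For the norm: a diagonal operator has ||D|| = sup_n |d_n|. Here |d_n| = 14/n^2 is decreasing, so sup_n |d_n| = |d_1| = 14. So ||D|| = 14.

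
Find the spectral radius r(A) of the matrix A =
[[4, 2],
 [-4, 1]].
r(A) = sqrt(12) ≈ 3.4641

The eigenvalues of A are the roots of its characteristic polynomial. With M = A (coefficients from the trace and determinant):
  p(λ) = det(λ I - M) = λ^2 - 5λ + 12.
For λ^2 - 5λ + 12 the discriminant is -23. It is negative, so the roots are the complex-conjugate pair λ = 5/2 ± (sqrt(23)/2) i ≈ 2.5 ± 2.3979i. For a conjugate pair the product of the roots equals the constant term, so |λ|^2 = 12 and |λ| = sqrt(12) ≈ 3.4641.
Thus the eigenvalues (to 4 decimals) are 2.5 ± 2.3979i (modulus 3.4641). The spectral radius is the largest modulus: r(A) = sqrt(12) ≈ 3.4641. (Cross-check: r(A) ≤ ||A||_2 ≈ 5.7079; equality holds whenever A is normal, though it can also hold for some non-normal A.)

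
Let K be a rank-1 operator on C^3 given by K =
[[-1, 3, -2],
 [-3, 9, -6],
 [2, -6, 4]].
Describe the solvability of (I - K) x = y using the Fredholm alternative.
(I - K) is invertible (det(I - K) = -11 ≠ 0), so for every y in C^3 the equation (I - K) x = y has a unique solution.

K has rank 1, so it is an outer product K = u v^T: every row of K is a multiple of one row vector. Reading off the entries, u = (1, 3, -2) and v = (-1, 3, -2) (row i of K equals u_i·v^T). A rank-one matrix u v^T satisfies K u = u (v·u) and kills the (2)-dimensional subspace v^⊥, so its characteristic polynomial is lambda^2 (lambda - v·u) with v·u = tr K = 12. Hence the eigenvalues of I - K are 1 (multiplicity 2) and 1 - (12) = -11, so det(I - K) = -11. (Direct check: I - K =
[[2, -3, 2],
 [3, -8, 6],
 [-2, 6, -3]]
has determinant -11.) The finite-dimensional Fredholm alternative says: either (I - K) is invertible, or ker(I - K) ≠ {0} and then range(I - K) = ker((I - K)^*)^⊥, with dim ker(I - K) = dim ker((I - K)^*). Since det(I - K) ≠ 0, 1 is not an eigenvalue of K and ker(I - K) = {0}, so we are in the first case: for every y there is a unique x = (I - K)^(-1) y. Explicitly, by the Sherman–Morrison formula, (I - u v^T)^(-1) = I + u v^T/(1 - v·u), i.e. (I - K)^(-1) = I + K/(-11).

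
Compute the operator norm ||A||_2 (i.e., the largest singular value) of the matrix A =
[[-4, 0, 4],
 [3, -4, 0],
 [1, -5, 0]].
||A||_2 ≈ 7.3716 (= sqrt(largest eigenvalue of A^T A))

||A||_2 = sigma_max(A) = sqrt(lambda_max(A^T A)). Form the symmetric matrix M = A^T A =
[[26, -17, -16],
 [-17, 41, 0],
 [-16, 0, 16]].
Its characteristic polynomial (trace, sum of principal 2x2 minors, determinant of M give the coefficients) is
  p(λ) = det(λ I - M) = λ^3 - 83λ^2 + 1593λ - 1936.
No integer candidate from the rational root theorem (±divisors of 1936) is a root, so the roots are irrational. The cubic discriminant is Δ = 1390415125 > 0, so there are three distinct real roots. p(1) = -425 and p(2) = 926 have opposite signs, so a root lies in (1, 2); Newton's method refines it to λ ≈ 1.3023. p(27) = 251 and p(28) = -452 have opposite signs, so a root lies in (27, 28); Newton's method refines it to λ ≈ 27.3573. p(54) = -478 and p(55) = 979 have opposite signs, so a root lies in (54, 55); Newton's method refines it to λ ≈ 54.3405. Check (Vieta): the three roots sum to 83, matching tr M = 83.
So the eigenvalues of A^T A are ≈ 1.3023, 27.3573, 54.3405 (all ≥ 0, as they must be for A^T A). The largest is λ_max ≈ 54.3405, hence ||A||_2 = sqrt(λ_max) ≈ 7.3716.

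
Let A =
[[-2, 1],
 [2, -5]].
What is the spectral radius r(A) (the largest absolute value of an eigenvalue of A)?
r(A) = (7 + sqrt(17))/2 ≈ 5.5616

The eigenvalues of A are the roots of its characteristic polynomial. With M = A (coefficients from the trace and determinant):
  p(λ) = det(λ I - M) = λ^2 + 7λ + 8.
For λ^2 + 7λ + 8 the discriminant is 17. It is nonnegative but not a perfect square, so the roots are real and irrational: λ = (-7 ± sqrt(17))/2 ≈ -1.4384, -5.5616.
Thus the eigenvalues (to 4 decimals) are -1.4384 (modulus 1.4384); -5.5616 (modulus 5.5616). The spectral radius is the largest modulus: r(A) = (7 + sqrt(17))/2 ≈ 5.5616. (Cross-check: r(A) ≤ ||A||_2 ≈ 5.6569; equality holds whenever A is normal, though it can also hold for some non-normal A.)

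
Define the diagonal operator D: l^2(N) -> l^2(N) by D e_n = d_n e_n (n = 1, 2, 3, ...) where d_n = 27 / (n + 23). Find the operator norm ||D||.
||D|| = 9/8 (attained at n = 1)

For D diagonal, ||D|| = sup_n |d_n| = sup_n 27/(n + 23). This is positive and strictly decreasing in n, so the supremum is attained at n = 1: d_1 = 27/(1 + 23) = 9/8. Hence ||D|| = 9/8.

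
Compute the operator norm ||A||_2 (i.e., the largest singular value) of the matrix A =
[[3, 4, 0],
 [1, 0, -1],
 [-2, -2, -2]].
||A||_2 ≈ 5.8425 (= sqrt(largest eigenvalue of A^T A))

||A||_2 = sigma_max(A) = sqrt(lambda_max(A^T A)). Form the symmetric matrix M = A^T A =
[[14, 16, 3],
 [16, 20, 4],
 [3, 4, 5]].
Its characteristic polynomial (trace, sum of principal 2x2 minors, determinant of M give the coefficients) is
  p(λ) = det(λ I - M) = λ^3 - 39λ^2 + 169λ - 100.
No integer candidate from the rational root theorem (±divisors of 100) is a root, so the roots are irrational. The cubic discriminant is Δ = 12000245 > 0, so there are three distinct real roots. p(0) = -100 and p(1) = 31 have opposite signs, so a root lies in (0, 1); Newton's method refines it to λ ≈ 0.704. p(4) = 16 and p(5) = -105 have opposite signs, so a root lies in (4, 5); Newton's method refines it to λ ≈ 4.1611. p(34) = -134 and p(35) = 915 have opposite signs, so a root lies in (34, 35); Newton's method refines it to λ ≈ 34.1349. Check (Vieta): the three roots sum to 39, matching tr M = 39.
So the eigenvalues of A^T A are ≈ 0.704, 4.1611, 34.1349 (all ≥ 0, as they must be for A^T A). The largest is λ_max ≈ 34.1349, hence ||A||_2 = sqrt(λ_max) ≈ 5.8425.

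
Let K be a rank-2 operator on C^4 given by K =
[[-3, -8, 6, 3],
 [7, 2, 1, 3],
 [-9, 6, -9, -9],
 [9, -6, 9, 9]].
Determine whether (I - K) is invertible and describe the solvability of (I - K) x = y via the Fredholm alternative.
(I - K) is invertible (det(I - K) = 91 ≠ 0), so for every y in C^4 the equation (I - K) x = y has a unique solution.

K has rank 2 and factors as K = U V^T = u1 v1^T + u2 v2^T with u1 = (-3, 2, 0, 0), v1 = (2, 2, -1, 0), u2 = (-1, -1, 3, -3), v2 = (-3, 2, -3, -3) (multiplying out reproduces the displayed K). The nonzero eigenvalues of U V^T coincide with those of the 2 x 2 matrix G = V^T U = [[v1·u1, v1·u2], [v2·u1, v2·u2]] = [[-2, -7], [13, 1]], and by the Sylvester determinant identity det(I_4 - U V^T) = det(I_2 - V^T U) = det([[3, 7], [-13, 0]]) = (3)(0) - (7)(-13) = 91. (Direct check: I - K =
[[4, 8, -6, -3],
 [-7, -1, -1, -3],
 [9, -6, 10, 9],
 [-9, 6, -9, -8]]
has determinant 91.) The finite-dimensional Fredholm alternative says: either (I - K) is invertible, or ker(I - K) ≠ {0} and then range(I - K) = ker((I - K)^*)^⊥, with dim ker(I - K) = dim ker((I - K)^*). Since det(I - K) ≠ 0, 1 is not an eigenvalue of K and ker(I - K) = {0}, so we are in the first case: for every y there is a unique x = (I - K)^(-1) y. (Explicitly, by the Woodbury identity, (I - U V^T)^(-1) = I + U (I_2 - G)^(-1) V^T.)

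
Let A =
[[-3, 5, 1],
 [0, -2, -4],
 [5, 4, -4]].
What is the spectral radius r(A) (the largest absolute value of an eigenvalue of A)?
r(A) ≈ 7.0172

The eigenvalues of A are the roots of its characteristic polynomial. With M = A (coefficients from the trace, the sum of principal 2x2 minors, and det A):
  p(λ) = det(λ I - M) = λ^3 + 9λ^2 + 37λ + 162.
No integer candidate from the rational root theorem (±divisors of 162) is a root, so the roots are irrational. The cubic discriminant is Δ = -301675 < 0, so there is one real root and a complex-conjugate pair. p(-8) = -70 and p(-7) = 1 have opposite signs, so a root lies in (-8, -7); Newton's method refines it to λ ≈ -7.0172. Dividing out (λ - (-7.0172)) leaves approximately λ^2 + 1.9828λ + 23.0862. For λ^2 + 1.9828λ + 23.0862 the discriminant is -88.4132. It is negative, so the remaining roots are the complex-conjugate pair λ ≈ -0.9914 ± 4.7014i. Their product equals the constant term, so |λ|^2 ≈ 23.0862 and |λ| ≈ 4.8048.
Thus the eigenvalues (to 4 decimals) are -7.0172 (modulus 7.0172); -0.9914 ± 4.7014i (modulus 4.8048). The spectral radius is the largest modulus: r(A) ≈ 7.0172. (Cross-check: r(A) ≤ ||A||_2 ≈ 7.6705; equality holds whenever A is normal, though it can also hold for some non-normal A.)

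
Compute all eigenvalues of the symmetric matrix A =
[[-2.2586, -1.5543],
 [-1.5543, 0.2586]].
sigma(A) ≈ {-3, 1}

A is real symmetric, so its spectrum consists of real eigenvalues. Expanding the characteristic polynomial of the displayed matrix gives
  det(λ I - A) = p(λ) = λ^2 + (2)λ + (-3).
Solving p(λ) = 0 yields eigenvalues ≈ -3, 1. (A is shown rounded to 4 decimals, so these recover the underlying integer eigenvalues to within that precision.)
Verification: the trace of A = -2 equals the sum of eigenvalues -2, and det(A) ≈ -2.9999 matches the eigenvalue product -3.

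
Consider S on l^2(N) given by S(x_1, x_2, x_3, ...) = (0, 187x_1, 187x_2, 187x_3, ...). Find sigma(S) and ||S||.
sigma(S) = closed disk {z in C : |z| ≤ 187}; ||S|| = 187

Note S = 187·U where U is the unit right shift (U x)_k = x_{k-1} (with x_0 := 0); so ||S|| = 187||U|| and sigma(S) = 187·sigma(U). ||S x||^2 = sum_{k≥1} |187x_k|^2 = 34969||x||^2, so ||S|| = 187 and sigma(S) ⊂ {|z| ≤ 187}. For any |lambda| < 187, the equation (S - lambda I) x = 0 forces x_1 = 0, then 187x_k = lambda x_{k+1} ⇒ x = 0, so S has no eigenvalues. But (S - lambda I) is not surjective for |lambda| < 187: solving (S - lambda I) x = e_1 would require x_n proportional to (lambda/187)^(-n), which is not in l^2. So every |lambda| < 187 lies in the residual spectrum. The boundary |lambda| = 187 is in the approximate point spectrum (the spectrum is closed). Hence sigma(S) is the closed disk of radius 187.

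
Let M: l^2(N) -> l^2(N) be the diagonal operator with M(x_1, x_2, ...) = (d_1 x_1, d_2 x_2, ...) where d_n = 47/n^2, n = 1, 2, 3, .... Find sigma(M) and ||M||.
sigma(M) = {47/n^2 : n ≥ 1} ∪ {0}; ||M|| = 47

A bounded diagonal operator on l^2 with diagonal entries d_n has spectrum equal to the closure of {d_n : n ≥ 1}: every d_n is an eigenvalue (with eigenvector e_n), so {d_n} ⊂ sigma(M); the spectrum is closed, so its closure is too; and for lambda not in the closure, (M - lambda I) has bounded inverse (the diagonal entries 1/(d_n - lambda) are bounded). For our sequence d_n = 47/n^2, n = 1, 2, 3, ...:
  - {d_n} = {47/n^2 : n ≥ 1}; the only limit point is 0
  - closure = {47/n^2 : n ≥ 1} ∪ {0}
For the norm: a diagonal operator has ||M|| = sup_n |d_n|. Here d_n = 47/n^2 is positive and decreasing, so sup_n |d_n| = d_1 = 47. So ||M|| = 47.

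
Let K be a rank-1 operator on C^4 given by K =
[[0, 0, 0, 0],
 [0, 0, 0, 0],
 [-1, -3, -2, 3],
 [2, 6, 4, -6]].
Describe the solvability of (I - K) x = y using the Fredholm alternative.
(I - K) is invertible (det(I - K) = 9 ≠ 0), so for every y in C^4 the equation (I - K) x = y has a unique solution.

K has rank 1, so it is an outer product K = u v^T: every row of K is a multiple of one row vector. Reading off the entries, u = (0, 0, 1, -2) and v = (-1, -3, -2, 3) (row i of K equals u_i·v^T). A rank-one matrix u v^T satisfies K u = u (v·u) and kills the (3)-dimensional subspace v^⊥, so its characteristic polynomial is lambda^3 (lambda - v·u) with v·u = tr K = -8. Hence the eigenvalues of I - K are 1 (multiplicity 3) and 1 - (-8) = 9, so det(I - K) = 9. (Direct check: I - K =
[[1, 0, 0, 0],
 [0, 1, 0, 0],
 [1, 3, 3, -3],
 [-2, -6, -4, 7]]
has determinant 9.) The finite-dimensional Fredholm alternative says: either (I - K) is invertible, or ker(I - K) ≠ {0} and then range(I - K) = ker((I - K)^*)^⊥, with dim ker(I - K) = dim ker((I - K)^*). Since det(I - K) ≠ 0, 1 is not an eigenvalue of K and ker(I - K) = {0}, so we are in the first case: for every y there is a unique x = (I - K)^(-1) y. Explicitly, by the Sherman–Morrison formula, (I - u v^T)^(-1) = I + u v^T/(1 - v·u), i.e. (I - K)^(-1) = I + K/(9).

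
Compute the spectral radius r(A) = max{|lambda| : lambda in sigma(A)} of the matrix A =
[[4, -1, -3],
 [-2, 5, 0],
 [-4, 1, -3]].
r(A) ≈ 6.7378

The eigenvalues of A are the roots of its characteristic polynomial. With M = A (coefficients from the trace, the sum of principal 2x2 minors, and det A):
  p(λ) = det(λ I - M) = λ^3 - 6λ^2 - 21λ + 108.
No integer candidate from the rational root theorem (±divisors of 108) is a root, so the roots are irrational. The cubic discriminant is Δ = 76248 > 0, so there are three distinct real roots. p(-5) = -62 and p(-4) = 32 have opposite signs, so a root lies in (-5, -4); Newton's method refines it to λ ≈ -4.3895. p(3) = 18 and p(4) = -8 have opposite signs, so a root lies in (3, 4); Newton's method refines it to λ ≈ 3.6517. p(6) = -18 and p(7) = 10 have opposite signs, so a root lies in (6, 7); Newton's method refines it to λ ≈ 6.7378. Check (Vieta): the three roots sum to 6, matching tr M = 6.
Thus the eigenvalues (to 4 decimals) are -4.3895 (modulus 4.3895); 3.6517 (modulus 3.6517); 6.7378 (modulus 6.7378). The spectral radius is the largest modulus: r(A) ≈ 6.7378. (Cross-check: r(A) ≤ ||A||_2 ≈ 7.0749; equality holds whenever A is normal, though it can also hold for some non-normal A.)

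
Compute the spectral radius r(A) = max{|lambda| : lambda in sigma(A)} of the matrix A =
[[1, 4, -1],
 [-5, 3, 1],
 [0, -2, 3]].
r(A) ≈ 5.1091

The eigenvalues of A are the roots of its characteristic polynomial. With M = A (coefficients from the trace, the sum of principal 2x2 minors, and det A):
  p(λ) = det(λ I - M) = λ^3 - 7λ^2 + 37λ - 61.
No integer candidate from the rational root theorem (±divisors of 61) is a root, so the roots are irrational. The cubic discriminant is Δ = -35308 < 0, so there is one real root and a complex-conjugate pair. p(2) = -7 and p(3) = 14 have opposite signs, so a root lies in (2, 3); Newton's method refines it to λ ≈ 2.3369. Dividing out (λ - (2.3369)) leaves approximately λ^2 - 4.6631λ + 26.1028. For λ^2 - 4.6631λ + 26.1028 the discriminant is -82.6667. It is negative, so the remaining roots are the complex-conjugate pair λ ≈ 2.3315 ± 4.5461i. Their product equals the constant term, so |λ|^2 ≈ 26.1028 and |λ| ≈ 5.1091.
Thus the eigenvalues (to 4 decimals) are 2.3369 (modulus 2.3369); 2.3315 ± 4.5461i (modulus 5.1091). The spectral radius is the largest modulus: r(A) ≈ 5.1091. (Cross-check: r(A) ≤ ||A||_2 ≈ 6.219; equality holds whenever A is normal, though it can also hold for some non-normal A.)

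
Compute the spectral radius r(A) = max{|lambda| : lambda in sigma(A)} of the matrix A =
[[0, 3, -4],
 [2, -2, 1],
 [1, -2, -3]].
r(A) ≈ 4.1521

The eigenvalues of A are the roots of its characteristic polynomial. With M = A (coefficients from the trace, the sum of principal 2x2 minors, and det A):
  p(λ) = det(λ I - M) = λ^3 + 5λ^2 + 6λ - 29.
No integer candidate from the rational root theorem (±divisors of 29) is a root, so the roots are irrational. The cubic discriminant is Δ = -23831 < 0, so there is one real root and a complex-conjugate pair. p(1) = -17 and p(2) = 11 have opposite signs, so a root lies in (1, 2); Newton's method refines it to λ ≈ 1.6821. Dividing out (λ - (1.6821)) leaves approximately λ^2 + 6.6821λ + 17.2401. For λ^2 + 6.6821λ + 17.2401 the discriminant is -24.3098. It is negative, so the remaining roots are the complex-conjugate pair λ ≈ -3.3411 ± 2.4652i. Their product equals the constant term, so |λ|^2 ≈ 17.2401 and |λ| ≈ 4.1521.
Thus the eigenvalues (to 4 decimals) are 1.6821 (modulus 1.6821); -3.3411 ± 2.4652i (modulus 4.1521). The spectral radius is the largest modulus: r(A) ≈ 4.1521. (Cross-check: r(A) ≤ ||A||_2 ≈ 5.5564; equality holds whenever A is normal, though it can also hold for some non-normal A.)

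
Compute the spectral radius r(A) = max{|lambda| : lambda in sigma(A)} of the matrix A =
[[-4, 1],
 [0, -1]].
r(A) = 4

The eigenvalues of A are the roots of its characteristic polynomial. With M = A (coefficients from the trace and determinant):
  p(λ) = det(λ I - M) = λ^2 + 5λ + 4.
For λ^2 + 5λ + 4 the discriminant is 9. It is a perfect square (3^2), so the roots are rational: λ = (-5 ± 3)/2 = -1, -4.
Thus the eigenvalues (to 4 decimals) are -1 (modulus 1); -4 (modulus 4). The spectral radius is the largest modulus: r(A) = 4. (Cross-check: r(A) ≤ ||A||_2 ≈ 4.1306; equality holds whenever A is normal, though it can also hold for some non-normal A.)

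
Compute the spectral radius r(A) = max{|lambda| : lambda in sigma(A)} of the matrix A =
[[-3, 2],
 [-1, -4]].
r(A) = sqrt(14) ≈ 3.7417

The eigenvalues of A are the roots of its characteristic polynomial. With M = A (coefficients from the trace and determinant):
  p(λ) = det(λ I - M) = λ^2 + 7λ + 14.
For λ^2 + 7λ + 14 the discriminant is -7. It is negative, so the roots are the complex-conjugate pair λ = -7/2 ± (sqrt(7)/2) i ≈ -3.5 ± 1.3229i. For a conjugate pair the product of the roots equals the constant term, so |λ|^2 = 14 and |λ| = sqrt(14) ≈ 3.7417.
Thus the eigenvalues (to 4 decimals) are -3.5 ± 1.3229i (modulus 3.7417). The spectral radius is the largest modulus: r(A) = sqrt(14) ≈ 3.7417. (Cross-check: r(A) ≤ ||A||_2 ≈ 4.515; equality holds whenever A is normal, though it can also hold for some non-normal A.)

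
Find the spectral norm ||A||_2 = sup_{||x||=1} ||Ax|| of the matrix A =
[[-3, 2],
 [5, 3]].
||A||_2 = sqrt((47 + sqrt(765))/2) ≈ 6.1098 (= sqrt(largest eigenvalue of A^T A))

||A||_2 = sigma_max(A) = sqrt(lambda_max(A^T A)). Form the symmetric matrix M = A^T A =
[[34, 9],
 [9, 13]].
Its characteristic polynomial (trace, determinant of M give the coefficients) is
  p(λ) = det(λ I - M) = λ^2 - 47λ + 361.
For λ^2 - 47λ + 361 the discriminant is 765. It is nonnegative but not a perfect square, so the roots are real and irrational: λ = (47 ± sqrt(765))/2 ≈ 37.3293, 9.6707.
So the eigenvalues of A^T A are ≈ 9.6707, 37.3293 (all ≥ 0, as they must be for A^T A). The largest is λ_max = (47 + sqrt(765))/2 ≈ 37.3293, hence ||A||_2 = sqrt(λ_max) = sqrt((47 + sqrt(765))/2) ≈ 6.1098.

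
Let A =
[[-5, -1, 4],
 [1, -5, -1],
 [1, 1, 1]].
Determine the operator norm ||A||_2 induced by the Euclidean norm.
||A||_2 ≈ 6.5585 (= sqrt(largest eigenvalue of A^T A))

||A||_2 = sigma_max(A) = sqrt(lambda_max(A^T A)). Form the symmetric matrix M = A^T A =
[[27, 1, -20],
 [1, 27, 2],
 [-20, 2, 18]].
Its characteristic polynomial (trace, sum of principal 2x2 minors, determinant of M give the coefficients) is
  p(λ) = det(λ I - M) = λ^3 - 72λ^2 + 1296λ - 2116.
No integer candidate from the rational root theorem (±divisors of 2116) is a root, so the roots are irrational. The cubic discriminant is Δ = 274005072 > 0, so there are three distinct real roots. p(1) = -891 and p(2) = 196 have opposite signs, so a root lies in (1, 2); Newton's method refines it to λ ≈ 1.8102. p(27) = 71 and p(28) = -324 have opposite signs, so a root lies in (27, 28); Newton's method refines it to λ ≈ 27.176. p(43) = -9 and p(44) = 700 have opposite signs, so a root lies in (43, 44); Newton's method refines it to λ ≈ 43.0138. Check (Vieta): the three roots sum to 72, matching tr M = 72.
So the eigenvalues of A^T A are ≈ 1.8102, 27.176, 43.0138 (all ≥ 0, as they must be for A^T A). The largest is λ_max ≈ 43.0138, hence ||A||_2 = sqrt(λ_max) ≈ 6.5585.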